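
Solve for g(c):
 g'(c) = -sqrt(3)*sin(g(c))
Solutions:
 g(c) = -acos((-C1 - exp(2*sqrt(3)*c))/(C1 - exp(2*sqrt(3)*c))) + 2*pi
 g(c) = acos((-C1 - exp(2*sqrt(3)*c))/(C1 - exp(2*sqrt(3)*c)))


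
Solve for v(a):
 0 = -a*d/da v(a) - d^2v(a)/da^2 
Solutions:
 v(a) = C1 + C2*erf(sqrt(2)*a/2)


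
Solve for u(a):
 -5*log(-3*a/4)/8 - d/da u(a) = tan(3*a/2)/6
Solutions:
 u(a) = C1 - 5*a*log(-a)/8 - 5*a*log(3)/8 + 5*a/8 + 5*a*log(2)/4 + log(cos(3*a/2))/9


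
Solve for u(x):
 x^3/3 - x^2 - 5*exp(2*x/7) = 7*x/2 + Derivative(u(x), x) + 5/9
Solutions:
 u(x) = C1 + x^4/12 - x^3/3 - 7*x^2/4 - 5*x/9 - 35*exp(2*x/7)/2


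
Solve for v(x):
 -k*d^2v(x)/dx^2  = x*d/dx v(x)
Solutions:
 v(x) = C1 + C2*sqrt(k)*erf(sqrt(2)*x*sqrt(1/k)/2)


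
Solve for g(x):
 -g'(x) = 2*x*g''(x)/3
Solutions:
 g(x) = C1 + C2/sqrt(x)


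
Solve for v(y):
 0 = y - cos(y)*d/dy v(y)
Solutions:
 v(y) = C1 + Integral(y/cos(y), y)


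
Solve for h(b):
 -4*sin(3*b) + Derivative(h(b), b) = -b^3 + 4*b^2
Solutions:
 h(b) = C1 - b^4/4 + 4*b^3/3 - 4*cos(3*b)/3


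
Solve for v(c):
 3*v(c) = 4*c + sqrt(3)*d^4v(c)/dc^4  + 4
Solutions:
 v(c) = C1*exp(-3^(1/8)*c) + C2*exp(3^(1/8)*c) + C3*sin(3^(1/8)*c) + C4*cos(3^(1/8)*c) + 4*c/3 + 4/3


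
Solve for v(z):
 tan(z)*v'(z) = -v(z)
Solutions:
 v(z) = C1/sin(z)


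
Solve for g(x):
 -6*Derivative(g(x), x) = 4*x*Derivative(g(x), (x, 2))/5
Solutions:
 g(x) = C1 + C2/x^(13/2)


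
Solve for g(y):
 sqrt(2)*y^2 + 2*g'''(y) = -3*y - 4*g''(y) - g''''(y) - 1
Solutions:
 g(y) = C1 + C2*y - sqrt(2)*y^4/48 + y^3*(-3 + sqrt(2))/24 + y^2/16 + (C3*sin(sqrt(3)*y) + C4*cos(sqrt(3)*y))*exp(-y)


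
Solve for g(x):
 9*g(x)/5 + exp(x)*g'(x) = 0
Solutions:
 g(x) = C1*exp(9*exp(-x)/5)


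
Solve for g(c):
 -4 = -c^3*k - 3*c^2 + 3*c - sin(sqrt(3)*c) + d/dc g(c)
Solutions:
 g(c) = C1 + c^4*k/4 + c^3 - 3*c^2/2 - 4*c - sqrt(3)*cos(sqrt(3)*c)/3


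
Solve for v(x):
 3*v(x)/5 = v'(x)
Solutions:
 v(x) = C1*exp(3*x/5)


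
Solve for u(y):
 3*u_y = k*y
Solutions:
 u(y) = C1 + k*y^2/6


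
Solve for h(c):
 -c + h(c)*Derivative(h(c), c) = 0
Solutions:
 h(c) = -sqrt(C1 + c^2)
 h(c) = sqrt(C1 + c^2)


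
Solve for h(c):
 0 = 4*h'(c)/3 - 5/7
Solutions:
 h(c) = C1 + 15*c/28


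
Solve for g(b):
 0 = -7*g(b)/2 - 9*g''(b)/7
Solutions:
 g(b) = C1*sin(7*sqrt(2)*b/6) + C2*cos(7*sqrt(2)*b/6)


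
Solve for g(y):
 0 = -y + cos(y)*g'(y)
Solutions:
 g(y) = C1 + Integral(y/cos(y), y)


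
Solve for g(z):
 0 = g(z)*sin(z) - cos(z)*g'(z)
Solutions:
 g(z) = C1/cos(z)


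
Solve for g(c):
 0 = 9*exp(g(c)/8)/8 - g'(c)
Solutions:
 g(c) = 8*log(-1/(C1 + 9*c)) + 48*log(2)


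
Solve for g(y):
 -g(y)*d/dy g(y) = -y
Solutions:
 g(y) = -sqrt(C1 + y^2)
 g(y) = sqrt(C1 + y^2)


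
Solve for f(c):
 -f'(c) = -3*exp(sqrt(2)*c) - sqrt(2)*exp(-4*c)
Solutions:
 f(c) = C1 + 3*sqrt(2)*exp(sqrt(2)*c)/2 - sqrt(2)*exp(-4*c)/4


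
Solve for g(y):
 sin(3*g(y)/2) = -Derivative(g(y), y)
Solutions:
 g(y) = -2*acos((-C1 - exp(3*y))/(C1 - exp(3*y)))/3 + 4*pi/3
 g(y) = 2*acos((-C1 - exp(3*y))/(C1 - exp(3*y)))/3


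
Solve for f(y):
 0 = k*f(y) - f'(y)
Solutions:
 f(y) = C1*exp(k*y)


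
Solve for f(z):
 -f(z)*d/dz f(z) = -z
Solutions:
 f(z) = -sqrt(C1 + z^2)
 f(z) = sqrt(C1 + z^2)


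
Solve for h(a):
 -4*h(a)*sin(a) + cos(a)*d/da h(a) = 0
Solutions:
 h(a) = C1/cos(a)^4


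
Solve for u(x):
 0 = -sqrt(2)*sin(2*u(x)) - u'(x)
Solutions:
 u(x) = pi - acos((-C1 - exp(4*sqrt(2)*x))/(C1 - exp(4*sqrt(2)*x)))/2
 u(x) = acos((-C1 - exp(4*sqrt(2)*x))/(C1 - exp(4*sqrt(2)*x)))/2


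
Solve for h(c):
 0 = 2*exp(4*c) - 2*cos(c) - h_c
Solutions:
 h(c) = C1 + exp(4*c)/2 - 2*sin(c)


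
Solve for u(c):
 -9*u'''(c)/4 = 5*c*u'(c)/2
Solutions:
 u(c) = C1 + Integral(C2*airyai(-30^(1/3)*c/3) + C3*airybi(-30^(1/3)*c/3), c)


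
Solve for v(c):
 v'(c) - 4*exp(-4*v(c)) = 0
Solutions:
 v(c) = log(-I*(C1 + 16*c)^(1/4))
 v(c) = log(I*(C1 + 16*c)^(1/4))
 v(c) = log(-(C1 + 16*c)^(1/4))
 v(c) = log(C1 + 16*c)/4


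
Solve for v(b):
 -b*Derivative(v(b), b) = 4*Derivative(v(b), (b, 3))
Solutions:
 v(b) = C1 + Integral(C2*airyai(-2^(1/3)*b/2) + C3*airybi(-2^(1/3)*b/2), b)


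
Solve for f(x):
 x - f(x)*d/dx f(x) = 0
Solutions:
 f(x) = -sqrt(C1 + x^2)
 f(x) = sqrt(C1 + x^2)


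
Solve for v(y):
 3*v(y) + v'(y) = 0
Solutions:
 v(y) = C1*exp(-3*y)


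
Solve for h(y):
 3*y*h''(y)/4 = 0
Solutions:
 h(y) = C1 + C2*y


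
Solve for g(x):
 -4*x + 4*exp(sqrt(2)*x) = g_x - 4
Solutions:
 g(x) = C1 - 2*x^2 + 4*x + 2*sqrt(2)*exp(sqrt(2)*x)


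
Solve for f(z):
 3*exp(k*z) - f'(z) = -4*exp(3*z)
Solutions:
 f(z) = C1 + 4*exp(3*z)/3 + 3*exp(k*z)/k


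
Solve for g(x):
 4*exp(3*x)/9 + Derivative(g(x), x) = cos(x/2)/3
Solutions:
 g(x) = C1 - 4*exp(3*x)/27 + 2*sin(x/2)/3


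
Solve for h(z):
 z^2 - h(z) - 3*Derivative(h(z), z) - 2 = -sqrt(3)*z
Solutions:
 h(z) = C1*exp(-z/3) + z^2 - 6*z + sqrt(3)*z - 3*sqrt(3) + 16


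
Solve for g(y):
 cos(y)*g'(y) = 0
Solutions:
 g(y) = C1


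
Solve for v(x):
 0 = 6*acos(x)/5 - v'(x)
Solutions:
 v(x) = C1 + 6*x*acos(x)/5 - 6*sqrt(1 - x^2)/5


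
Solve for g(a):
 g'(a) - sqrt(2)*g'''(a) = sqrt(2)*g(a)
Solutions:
 g(a) = C1*exp(3^(1/3)*a*(2^(5/6)*3^(1/3)/(sqrt(3)*sqrt(27 - sqrt(2)) + 9)^(1/3) + 2^(2/3)*(sqrt(3)*sqrt(27 - sqrt(2)) + 9)^(1/3))/12)*sin(3^(1/6)*a*(-3*2^(5/6)/(sqrt(3)*sqrt(27 - sqrt(2)) + 9)^(1/3) + 6^(2/3)*(sqrt(3)*sqrt(27 - sqrt(2)) + 9)^(1/3))/12) + C2*exp(3^(1/3)*a*(2^(5/6)*3^(1/3)/(sqrt(3)*sqrt(27 - sqrt(2)) + 9)^(1/3) + 2^(2/3)*(sqrt(3)*sqrt(27 - sqrt(2)) + 9)^(1/3))/12)*cos(3^(1/6)*a*(-3*2^(5/6)/(sqrt(3)*sqrt(27 - sqrt(2)) + 9)^(1/3) + 6^(2/3)*(sqrt(3)*sqrt(27 - sqrt(2)) + 9)^(1/3))/12) + C3*exp(-3^(1/3)*a*(2^(5/6)*3^(1/3)/(sqrt(3)*sqrt(27 - sqrt(2)) + 9)^(1/3) + 2^(2/3)*(sqrt(3)*sqrt(27 - sqrt(2)) + 9)^(1/3))/6)


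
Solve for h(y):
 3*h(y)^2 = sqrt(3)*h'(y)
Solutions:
 h(y) = -1/(C1 + sqrt(3)*y)


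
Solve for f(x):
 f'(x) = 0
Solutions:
 f(x) = C1


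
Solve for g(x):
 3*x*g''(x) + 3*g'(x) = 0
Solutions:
 g(x) = C1 + C2*log(x)


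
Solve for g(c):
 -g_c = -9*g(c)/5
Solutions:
 g(c) = C1*exp(9*c/5)


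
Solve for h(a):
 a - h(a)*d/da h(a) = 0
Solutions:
 h(a) = -sqrt(C1 + a^2)
 h(a) = sqrt(C1 + a^2)


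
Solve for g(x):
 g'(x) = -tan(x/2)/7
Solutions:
 g(x) = C1 + 2*log(cos(x/2))/7


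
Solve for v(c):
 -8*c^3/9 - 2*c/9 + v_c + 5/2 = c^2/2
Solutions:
 v(c) = C1 + 2*c^4/9 + c^3/6 + c^2/9 - 5*c/2


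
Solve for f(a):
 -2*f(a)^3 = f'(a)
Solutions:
 f(a) = -sqrt(2)*sqrt(-1/(C1 - 2*a))/2
 f(a) = sqrt(2)*sqrt(-1/(C1 - 2*a))/2


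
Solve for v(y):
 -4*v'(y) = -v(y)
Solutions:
 v(y) = C1*exp(y/4)


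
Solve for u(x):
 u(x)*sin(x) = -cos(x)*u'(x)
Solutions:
 u(x) = C1*cos(x)


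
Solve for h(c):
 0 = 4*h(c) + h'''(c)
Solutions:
 h(c) = C3*exp(-2^(2/3)*c) + (C1*sin(2^(2/3)*sqrt(3)*c/2) + C2*cos(2^(2/3)*sqrt(3)*c/2))*exp(2^(2/3)*c/2)


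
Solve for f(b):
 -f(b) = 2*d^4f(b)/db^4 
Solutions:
 f(b) = (C1*sin(2^(1/4)*b/2) + C2*cos(2^(1/4)*b/2))*exp(-2^(1/4)*b/2) + (C3*sin(2^(1/4)*b/2) + C4*cos(2^(1/4)*b/2))*exp(2^(1/4)*b/2)


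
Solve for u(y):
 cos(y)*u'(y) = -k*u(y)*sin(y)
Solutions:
 u(y) = C1*exp(k*log(cos(y)))


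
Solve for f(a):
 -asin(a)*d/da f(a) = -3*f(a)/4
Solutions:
 f(a) = C1*exp(3*Integral(1/asin(a), a)/4)


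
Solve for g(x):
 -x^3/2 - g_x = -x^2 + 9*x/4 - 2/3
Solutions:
 g(x) = C1 - x^4/8 + x^3/3 - 9*x^2/8 + 2*x/3


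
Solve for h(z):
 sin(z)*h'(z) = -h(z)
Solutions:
 h(z) = C1*sqrt(cos(z) + 1)/sqrt(cos(z) - 1)


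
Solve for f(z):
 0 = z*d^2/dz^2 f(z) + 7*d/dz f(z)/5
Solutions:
 f(z) = C1 + C2/z^(2/5)


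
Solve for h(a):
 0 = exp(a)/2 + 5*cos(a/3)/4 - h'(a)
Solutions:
 h(a) = C1 + exp(a)/2 + 15*sin(a/3)/4


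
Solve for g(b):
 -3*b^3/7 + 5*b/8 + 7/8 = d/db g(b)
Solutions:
 g(b) = C1 - 3*b^4/28 + 5*b^2/16 + 7*b/8


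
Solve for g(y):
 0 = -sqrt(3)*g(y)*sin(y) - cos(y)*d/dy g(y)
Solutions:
 g(y) = C1*cos(y)^(sqrt(3))


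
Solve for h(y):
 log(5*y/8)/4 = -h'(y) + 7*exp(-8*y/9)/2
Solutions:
 h(y) = C1 - y*log(y)/4 + y*(-log(5) + 1 + 3*log(2))/4 - 63*exp(-8*y/9)/16


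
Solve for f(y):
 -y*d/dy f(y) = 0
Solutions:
 f(y) = C1


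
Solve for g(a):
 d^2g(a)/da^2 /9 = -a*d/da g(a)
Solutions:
 g(a) = C1 + C2*erf(3*sqrt(2)*a/2)


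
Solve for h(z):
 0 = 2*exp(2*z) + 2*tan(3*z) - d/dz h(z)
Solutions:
 h(z) = C1 + exp(2*z) - 2*log(cos(3*z))/3


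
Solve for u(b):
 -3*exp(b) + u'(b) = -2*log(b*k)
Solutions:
 u(b) = C1 - 2*b*log(b*k) + 2*b + 3*exp(b)


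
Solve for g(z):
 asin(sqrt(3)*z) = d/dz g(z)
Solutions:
 g(z) = C1 + z*asin(sqrt(3)*z) + sqrt(3)*sqrt(1 - 3*z^2)/3


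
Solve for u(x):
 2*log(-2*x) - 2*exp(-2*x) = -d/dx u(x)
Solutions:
 u(x) = C1 - 2*x*log(-x) + 2*x*(1 - log(2)) - exp(-2*x)


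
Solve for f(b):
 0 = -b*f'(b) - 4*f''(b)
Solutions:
 f(b) = C1 + C2*erf(sqrt(2)*b/4)


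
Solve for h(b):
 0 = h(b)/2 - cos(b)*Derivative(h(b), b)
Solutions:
 h(b) = C1*(sin(b) + 1)^(1/4)/(sin(b) - 1)^(1/4)


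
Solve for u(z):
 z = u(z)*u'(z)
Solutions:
 u(z) = -sqrt(C1 + z^2)
 u(z) = sqrt(C1 + z^2)


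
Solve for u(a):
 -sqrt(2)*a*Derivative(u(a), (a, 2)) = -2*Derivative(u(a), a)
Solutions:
 u(a) = C1 + C2*a^(1 + sqrt(2))


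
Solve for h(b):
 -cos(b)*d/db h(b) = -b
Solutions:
 h(b) = C1 + Integral(b/cos(b), b)


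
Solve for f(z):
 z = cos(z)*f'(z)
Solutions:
 f(z) = C1 + Integral(z/cos(z), z)


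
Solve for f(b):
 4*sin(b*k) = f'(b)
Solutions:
 f(b) = C1 - 4*cos(b*k)/k


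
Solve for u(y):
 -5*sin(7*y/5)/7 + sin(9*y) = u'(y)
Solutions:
 u(y) = C1 + 25*cos(7*y/5)/49 - cos(9*y)/9


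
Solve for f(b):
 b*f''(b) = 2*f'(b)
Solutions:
 f(b) = C1 + C2*b^3


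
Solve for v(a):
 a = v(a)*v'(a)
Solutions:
 v(a) = -sqrt(C1 + a^2)
 v(a) = sqrt(C1 + a^2)


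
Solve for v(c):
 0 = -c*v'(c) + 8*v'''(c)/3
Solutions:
 v(c) = C1 + Integral(C2*airyai(3^(1/3)*c/2) + C3*airybi(3^(1/3)*c/2), c)


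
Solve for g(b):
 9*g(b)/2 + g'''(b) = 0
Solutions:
 g(b) = C3*exp(-6^(2/3)*b/2) + (C1*sin(3*2^(2/3)*3^(1/6)*b/4) + C2*cos(3*2^(2/3)*3^(1/6)*b/4))*exp(6^(2/3)*b/4)


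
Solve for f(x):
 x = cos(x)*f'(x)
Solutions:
 f(x) = C1 + Integral(x/cos(x), x)


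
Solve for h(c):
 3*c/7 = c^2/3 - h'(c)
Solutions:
 h(c) = C1 + c^3/9 - 3*c^2/14


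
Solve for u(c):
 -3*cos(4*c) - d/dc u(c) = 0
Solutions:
 u(c) = C1 - 3*sin(4*c)/4


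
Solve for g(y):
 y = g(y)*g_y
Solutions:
 g(y) = -sqrt(C1 + y^2)
 g(y) = sqrt(C1 + y^2)


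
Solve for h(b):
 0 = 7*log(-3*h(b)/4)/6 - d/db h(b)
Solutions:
 -6*Integral(1/(log(-_y) - 2*log(2) + log(3)), (_y, h(b)))/7 = C1 - b


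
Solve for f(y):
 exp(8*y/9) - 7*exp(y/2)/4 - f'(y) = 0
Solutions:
 f(y) = C1 + 9*exp(8*y/9)/8 - 7*exp(y/2)/2


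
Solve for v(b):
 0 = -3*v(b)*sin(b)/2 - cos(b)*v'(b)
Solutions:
 v(b) = C1*cos(b)^(3/2)


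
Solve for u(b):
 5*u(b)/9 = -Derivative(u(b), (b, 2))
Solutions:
 u(b) = C1*sin(sqrt(5)*b/3) + C2*cos(sqrt(5)*b/3)


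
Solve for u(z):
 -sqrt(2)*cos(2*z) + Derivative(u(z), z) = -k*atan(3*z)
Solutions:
 u(z) = C1 - k*(z*atan(3*z) - log(9*z^2 + 1)/6) + sqrt(2)*sin(2*z)/2


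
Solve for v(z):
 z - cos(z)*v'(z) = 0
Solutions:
 v(z) = C1 + Integral(z/cos(z), z)


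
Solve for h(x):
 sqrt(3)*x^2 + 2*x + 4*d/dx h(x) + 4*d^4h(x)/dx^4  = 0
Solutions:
 h(x) = C1 + C4*exp(-x) - sqrt(3)*x^3/12 - x^2/4 + (C2*sin(sqrt(3)*x/2) + C3*cos(sqrt(3)*x/2))*exp(x/2)


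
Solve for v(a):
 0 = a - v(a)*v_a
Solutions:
 v(a) = -sqrt(C1 + a^2)
 v(a) = sqrt(C1 + a^2)


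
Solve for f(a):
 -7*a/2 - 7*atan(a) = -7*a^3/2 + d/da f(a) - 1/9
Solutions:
 f(a) = C1 + 7*a^4/8 - 7*a^2/4 - 7*a*atan(a) + a/9 + 7*log(a^2 + 1)/2


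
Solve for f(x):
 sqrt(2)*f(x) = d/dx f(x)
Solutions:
 f(x) = C1*exp(sqrt(2)*x)


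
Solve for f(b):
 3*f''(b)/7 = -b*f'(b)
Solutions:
 f(b) = C1 + C2*erf(sqrt(42)*b/6)


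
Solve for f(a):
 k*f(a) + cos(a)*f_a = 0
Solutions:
 f(a) = C1*exp(k*(log(sin(a) - 1) - log(sin(a) + 1))/2)


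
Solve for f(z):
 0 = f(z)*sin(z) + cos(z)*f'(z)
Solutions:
 f(z) = C1*cos(z)


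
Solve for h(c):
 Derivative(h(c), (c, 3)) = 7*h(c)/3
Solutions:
 h(c) = C3*exp(3^(2/3)*7^(1/3)*c/3) + (C1*sin(3^(1/6)*7^(1/3)*c/2) + C2*cos(3^(1/6)*7^(1/3)*c/2))*exp(-3^(2/3)*7^(1/3)*c/6)


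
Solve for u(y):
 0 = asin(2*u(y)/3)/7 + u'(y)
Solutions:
 Integral(1/asin(2*_y/3), (_y, u(y))) = C1 - y/7


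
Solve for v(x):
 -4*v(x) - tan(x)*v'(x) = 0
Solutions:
 v(x) = C1/sin(x)^4


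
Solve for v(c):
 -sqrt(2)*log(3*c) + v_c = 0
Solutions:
 v(c) = C1 + sqrt(2)*c*log(c) - sqrt(2)*c + sqrt(2)*c*log(3)


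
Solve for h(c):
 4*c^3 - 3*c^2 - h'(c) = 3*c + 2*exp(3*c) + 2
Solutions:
 h(c) = C1 + c^4 - c^3 - 3*c^2/2 - 2*c - 2*exp(3*c)/3


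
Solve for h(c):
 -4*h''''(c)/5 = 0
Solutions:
 h(c) = C1 + C2*c + C3*c^2 + C4*c^3


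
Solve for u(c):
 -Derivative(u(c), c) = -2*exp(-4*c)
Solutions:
 u(c) = C1 - exp(-4*c)/2


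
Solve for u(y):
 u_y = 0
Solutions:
 u(y) = C1


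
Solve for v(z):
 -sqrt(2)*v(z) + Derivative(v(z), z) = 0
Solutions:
 v(z) = C1*exp(sqrt(2)*z)


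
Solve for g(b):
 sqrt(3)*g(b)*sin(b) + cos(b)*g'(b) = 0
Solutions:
 g(b) = C1*cos(b)^(sqrt(3))


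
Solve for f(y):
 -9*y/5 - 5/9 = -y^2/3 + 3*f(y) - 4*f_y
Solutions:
 f(y) = C1*exp(3*y/4) + y^2/9 - 41*y/135 - 239/405


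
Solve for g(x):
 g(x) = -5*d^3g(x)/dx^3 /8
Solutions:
 g(x) = C3*exp(-2*5^(2/3)*x/5) + (C1*sin(sqrt(3)*5^(2/3)*x/5) + C2*cos(sqrt(3)*5^(2/3)*x/5))*exp(5^(2/3)*x/5)


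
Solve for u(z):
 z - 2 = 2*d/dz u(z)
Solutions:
 u(z) = C1 + z^2/4 - z


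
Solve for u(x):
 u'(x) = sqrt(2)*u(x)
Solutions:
 u(x) = C1*exp(sqrt(2)*x)


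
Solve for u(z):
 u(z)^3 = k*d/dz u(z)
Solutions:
 u(z) = -sqrt(2)*sqrt(-k/(C1*k + z))/2
 u(z) = sqrt(2)*sqrt(-k/(C1*k + z))/2


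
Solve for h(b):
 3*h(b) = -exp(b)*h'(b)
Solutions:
 h(b) = C1*exp(3*exp(-b))


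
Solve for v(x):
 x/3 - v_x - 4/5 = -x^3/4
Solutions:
 v(x) = C1 + x^4/16 + x^2/6 - 4*x/5


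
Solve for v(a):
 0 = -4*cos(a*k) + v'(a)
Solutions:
 v(a) = C1 + 4*sin(a*k)/k


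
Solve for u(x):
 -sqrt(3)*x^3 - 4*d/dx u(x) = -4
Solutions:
 u(x) = C1 - sqrt(3)*x^4/16 + x


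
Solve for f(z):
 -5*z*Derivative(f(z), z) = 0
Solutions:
 f(z) = C1


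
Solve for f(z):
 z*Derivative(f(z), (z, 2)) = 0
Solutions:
 f(z) = C1 + C2*z


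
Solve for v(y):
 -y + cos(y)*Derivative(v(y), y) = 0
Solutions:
 v(y) = C1 + Integral(y/cos(y), y)


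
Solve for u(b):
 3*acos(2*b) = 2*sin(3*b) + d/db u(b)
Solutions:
 u(b) = C1 + 3*b*acos(2*b) - 3*sqrt(1 - 4*b^2)/2 + 2*cos(3*b)/3


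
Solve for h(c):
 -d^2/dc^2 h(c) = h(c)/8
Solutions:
 h(c) = C1*sin(sqrt(2)*c/4) + C2*cos(sqrt(2)*c/4)


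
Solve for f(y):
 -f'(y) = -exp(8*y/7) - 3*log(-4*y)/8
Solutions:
 f(y) = C1 + 3*y*log(-y)/8 + 3*y*(-1 + 2*log(2))/8 + 7*exp(8*y/7)/8


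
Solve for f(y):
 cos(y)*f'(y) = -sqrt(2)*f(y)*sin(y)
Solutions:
 f(y) = C1*cos(y)^(sqrt(2))


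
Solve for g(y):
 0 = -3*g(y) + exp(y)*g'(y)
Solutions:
 g(y) = C1*exp(-3*exp(-y))


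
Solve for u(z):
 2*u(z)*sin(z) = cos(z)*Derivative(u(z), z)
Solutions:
 u(z) = C1/cos(z)^2


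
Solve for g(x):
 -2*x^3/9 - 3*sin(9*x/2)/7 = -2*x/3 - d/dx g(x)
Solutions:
 g(x) = C1 + x^4/18 - x^2/3 - 2*cos(9*x/2)/21


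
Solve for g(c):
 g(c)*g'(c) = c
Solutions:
 g(c) = -sqrt(C1 + c^2)
 g(c) = sqrt(C1 + c^2)


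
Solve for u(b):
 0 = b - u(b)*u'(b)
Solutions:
 u(b) = -sqrt(C1 + b^2)
 u(b) = sqrt(C1 + b^2)


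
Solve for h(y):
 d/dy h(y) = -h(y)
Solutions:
 h(y) = C1*exp(-y)


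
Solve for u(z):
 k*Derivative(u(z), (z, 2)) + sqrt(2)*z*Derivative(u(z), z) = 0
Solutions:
 u(z) = C1 + C2*sqrt(k)*erf(2^(3/4)*z*sqrt(1/k)/2)


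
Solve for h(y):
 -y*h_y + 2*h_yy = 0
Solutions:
 h(y) = C1 + C2*erfi(y/2)


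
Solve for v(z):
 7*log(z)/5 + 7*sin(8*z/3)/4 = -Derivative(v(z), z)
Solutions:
 v(z) = C1 - 7*z*log(z)/5 + 7*z/5 + 21*cos(8*z/3)/32


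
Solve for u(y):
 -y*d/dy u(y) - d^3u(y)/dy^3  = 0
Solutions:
 u(y) = C1 + Integral(C2*airyai(-y) + C3*airybi(-y), y)


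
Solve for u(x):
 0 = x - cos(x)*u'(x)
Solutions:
 u(x) = C1 + Integral(x/cos(x), x)


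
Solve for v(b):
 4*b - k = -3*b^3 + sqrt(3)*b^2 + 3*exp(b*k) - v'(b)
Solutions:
 v(b) = C1 - 3*b^4/4 + sqrt(3)*b^3/3 - 2*b^2 + b*k + 3*exp(b*k)/k


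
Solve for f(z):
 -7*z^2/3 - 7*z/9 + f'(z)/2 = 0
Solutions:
 f(z) = C1 + 14*z^3/9 + 7*z^2/9


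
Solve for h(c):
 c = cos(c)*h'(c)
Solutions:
 h(c) = C1 + Integral(c/cos(c), c)


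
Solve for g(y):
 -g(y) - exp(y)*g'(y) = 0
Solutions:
 g(y) = C1*exp(exp(-y))


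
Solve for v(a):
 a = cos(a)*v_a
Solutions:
 v(a) = C1 + Integral(a/cos(a), a)


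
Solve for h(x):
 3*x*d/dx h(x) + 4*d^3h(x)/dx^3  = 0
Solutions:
 h(x) = C1 + Integral(C2*airyai(-6^(1/3)*x/2) + C3*airybi(-6^(1/3)*x/2), x)


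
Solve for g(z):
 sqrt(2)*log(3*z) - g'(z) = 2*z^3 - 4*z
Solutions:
 g(z) = C1 - z^4/2 + 2*z^2 + sqrt(2)*z*log(z) - sqrt(2)*z + sqrt(2)*z*log(3)


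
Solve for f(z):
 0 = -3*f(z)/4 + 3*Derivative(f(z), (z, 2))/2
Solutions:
 f(z) = C1*exp(-sqrt(2)*z/2) + C2*exp(sqrt(2)*z/2)


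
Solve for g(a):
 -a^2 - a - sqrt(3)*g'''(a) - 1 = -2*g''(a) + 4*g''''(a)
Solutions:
 g(a) = C1 + C2*a + C3*exp(a*(-sqrt(3) + sqrt(35))/8) + C4*exp(-a*(sqrt(3) + sqrt(35))/8) + a^4/24 + a^3*(1 + sqrt(3))/12 + a^2*(sqrt(3) + 13)/8


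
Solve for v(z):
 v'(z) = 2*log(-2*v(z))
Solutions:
 -Integral(1/(log(-_y) + log(2)), (_y, v(z)))/2 = C1 - z


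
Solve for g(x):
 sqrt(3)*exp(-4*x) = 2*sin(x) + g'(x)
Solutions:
 g(x) = C1 + 2*cos(x) - sqrt(3)*exp(-4*x)/4


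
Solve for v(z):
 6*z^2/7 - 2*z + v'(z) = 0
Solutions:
 v(z) = C1 - 2*z^3/7 + z^2


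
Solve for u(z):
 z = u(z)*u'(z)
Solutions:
 u(z) = -sqrt(C1 + z^2)
 u(z) = sqrt(C1 + z^2)


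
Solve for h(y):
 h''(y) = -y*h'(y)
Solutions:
 h(y) = C1 + C2*erf(sqrt(2)*y/2)


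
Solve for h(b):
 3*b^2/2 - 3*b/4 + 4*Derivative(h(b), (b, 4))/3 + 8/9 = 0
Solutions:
 h(b) = C1 + C2*b + C3*b^2 + C4*b^3 - b^6/320 + 3*b^5/640 - b^4/36


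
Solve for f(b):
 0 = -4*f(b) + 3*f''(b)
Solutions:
 f(b) = C1*exp(-2*sqrt(3)*b/3) + C2*exp(2*sqrt(3)*b/3)


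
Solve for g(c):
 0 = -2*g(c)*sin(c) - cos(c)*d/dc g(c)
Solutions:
 g(c) = C1*cos(c)^2


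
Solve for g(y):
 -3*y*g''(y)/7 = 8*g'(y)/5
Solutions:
 g(y) = C1 + C2/y^(41/15)


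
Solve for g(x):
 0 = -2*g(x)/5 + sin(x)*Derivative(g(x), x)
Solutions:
 g(x) = C1*(cos(x) - 1)^(1/5)/(cos(x) + 1)^(1/5)


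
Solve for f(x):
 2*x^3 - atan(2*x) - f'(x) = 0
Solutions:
 f(x) = C1 + x^4/2 - x*atan(2*x) + log(4*x^2 + 1)/4


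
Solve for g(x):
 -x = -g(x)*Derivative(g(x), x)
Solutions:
 g(x) = -sqrt(C1 + x^2)
 g(x) = sqrt(C1 + x^2)


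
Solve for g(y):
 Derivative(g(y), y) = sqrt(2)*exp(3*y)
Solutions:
 g(y) = C1 + sqrt(2)*exp(3*y)/3


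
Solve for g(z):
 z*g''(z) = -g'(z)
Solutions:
 g(z) = C1 + C2*log(z)


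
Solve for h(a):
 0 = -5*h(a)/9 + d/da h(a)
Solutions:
 h(a) = C1*exp(5*a/9)


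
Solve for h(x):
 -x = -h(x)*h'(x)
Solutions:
 h(x) = -sqrt(C1 + x^2)
 h(x) = sqrt(C1 + x^2)


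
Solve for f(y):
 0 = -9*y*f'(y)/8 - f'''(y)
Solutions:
 f(y) = C1 + Integral(C2*airyai(-3^(2/3)*y/2) + C3*airybi(-3^(2/3)*y/2), y)


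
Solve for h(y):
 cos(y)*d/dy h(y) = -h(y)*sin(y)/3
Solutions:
 h(y) = C1*cos(y)^(1/3)


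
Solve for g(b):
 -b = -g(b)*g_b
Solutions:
 g(b) = -sqrt(C1 + b^2)
 g(b) = sqrt(C1 + b^2)


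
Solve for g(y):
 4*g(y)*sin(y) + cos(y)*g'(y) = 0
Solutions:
 g(y) = C1*cos(y)^4


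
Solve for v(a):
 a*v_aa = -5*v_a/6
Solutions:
 v(a) = C1 + C2*a^(1/6)


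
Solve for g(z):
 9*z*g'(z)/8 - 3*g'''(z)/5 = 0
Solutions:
 g(z) = C1 + Integral(C2*airyai(15^(1/3)*z/2) + C3*airybi(15^(1/3)*z/2), z)


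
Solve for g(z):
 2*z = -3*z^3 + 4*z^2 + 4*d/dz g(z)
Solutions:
 g(z) = C1 + 3*z^4/16 - z^3/3 + z^2/4


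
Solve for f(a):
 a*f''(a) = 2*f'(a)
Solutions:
 f(a) = C1 + C2*a^3


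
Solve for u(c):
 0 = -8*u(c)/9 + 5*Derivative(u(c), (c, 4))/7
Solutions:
 u(c) = C1*exp(-sqrt(3)*5^(3/4)*56^(1/4)*c/15) + C2*exp(sqrt(3)*5^(3/4)*56^(1/4)*c/15) + C3*sin(sqrt(3)*5^(3/4)*56^(1/4)*c/15) + C4*cos(sqrt(3)*5^(3/4)*56^(1/4)*c/15)


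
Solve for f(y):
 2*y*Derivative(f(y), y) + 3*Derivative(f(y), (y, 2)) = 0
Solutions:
 f(y) = C1 + C2*erf(sqrt(3)*y/3)


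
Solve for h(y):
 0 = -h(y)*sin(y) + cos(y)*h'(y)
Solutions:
 h(y) = C1/cos(y)


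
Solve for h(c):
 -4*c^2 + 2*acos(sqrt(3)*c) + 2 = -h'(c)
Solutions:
 h(c) = C1 + 4*c^3/3 - 2*c*acos(sqrt(3)*c) - 2*c + 2*sqrt(3)*sqrt(1 - 3*c^2)/3


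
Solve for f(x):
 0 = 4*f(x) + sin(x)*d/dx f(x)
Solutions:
 f(x) = C1*(cos(x)^2 + 2*cos(x) + 1)/(cos(x)^2 - 2*cos(x) + 1)


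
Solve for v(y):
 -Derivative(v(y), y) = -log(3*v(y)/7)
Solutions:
 -Integral(1/(log(_y) - log(7) + log(3)), (_y, v(y))) = C1 - y


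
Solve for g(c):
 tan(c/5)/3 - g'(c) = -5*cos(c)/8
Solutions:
 g(c) = C1 - 5*log(cos(c/5))/3 + 5*sin(c)/8


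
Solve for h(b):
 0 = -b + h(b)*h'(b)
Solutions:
 h(b) = -sqrt(C1 + b^2)
 h(b) = sqrt(C1 + b^2)


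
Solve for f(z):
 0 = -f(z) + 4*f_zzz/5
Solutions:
 f(z) = C3*exp(10^(1/3)*z/2) + (C1*sin(10^(1/3)*sqrt(3)*z/4) + C2*cos(10^(1/3)*sqrt(3)*z/4))*exp(-10^(1/3)*z/4)


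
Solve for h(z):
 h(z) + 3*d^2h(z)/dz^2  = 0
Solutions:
 h(z) = C1*sin(sqrt(3)*z/3) + C2*cos(sqrt(3)*z/3)


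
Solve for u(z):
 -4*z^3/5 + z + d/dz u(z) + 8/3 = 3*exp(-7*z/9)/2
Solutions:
 u(z) = C1 + z^4/5 - z^2/2 - 8*z/3 - 27*exp(-7*z/9)/14


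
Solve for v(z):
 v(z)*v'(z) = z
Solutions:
 v(z) = -sqrt(C1 + z^2)
 v(z) = sqrt(C1 + z^2)


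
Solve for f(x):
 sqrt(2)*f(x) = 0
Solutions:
 f(x) = 0


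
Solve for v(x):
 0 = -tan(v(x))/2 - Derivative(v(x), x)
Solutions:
 v(x) = pi - asin(C1*exp(-x/2))
 v(x) = asin(C1*exp(-x/2))


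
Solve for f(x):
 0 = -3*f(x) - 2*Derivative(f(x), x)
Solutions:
 f(x) = C1*exp(-3*x/2)


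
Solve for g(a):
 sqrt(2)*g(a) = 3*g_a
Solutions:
 g(a) = C1*exp(sqrt(2)*a/3)


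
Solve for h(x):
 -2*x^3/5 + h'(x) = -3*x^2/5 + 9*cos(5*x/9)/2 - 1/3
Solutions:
 h(x) = C1 + x^4/10 - x^3/5 - x/3 + 81*sin(5*x/9)/10


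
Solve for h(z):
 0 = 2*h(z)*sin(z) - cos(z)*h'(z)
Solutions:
 h(z) = C1/cos(z)^2


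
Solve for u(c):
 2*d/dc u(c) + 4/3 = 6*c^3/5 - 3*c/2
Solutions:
 u(c) = C1 + 3*c^4/20 - 3*c^2/8 - 2*c/3


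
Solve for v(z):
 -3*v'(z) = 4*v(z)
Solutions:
 v(z) = C1*exp(-4*z/3)


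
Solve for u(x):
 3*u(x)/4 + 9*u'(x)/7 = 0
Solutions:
 u(x) = C1*exp(-7*x/12)


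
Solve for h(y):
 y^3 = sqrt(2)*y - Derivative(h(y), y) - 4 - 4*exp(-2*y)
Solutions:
 h(y) = C1 - y^4/4 + sqrt(2)*y^2/2 - 4*y + 2*exp(-2*y)


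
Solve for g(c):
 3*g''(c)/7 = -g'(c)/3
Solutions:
 g(c) = C1 + C2*exp(-7*c/9)


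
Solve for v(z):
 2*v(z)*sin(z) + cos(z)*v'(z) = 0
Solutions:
 v(z) = C1*cos(z)^2


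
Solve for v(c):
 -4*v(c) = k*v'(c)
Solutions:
 v(c) = C1*exp(-4*c/k)


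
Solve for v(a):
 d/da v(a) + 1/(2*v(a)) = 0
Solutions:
 v(a) = -sqrt(C1 - a)
 v(a) = sqrt(C1 - a)


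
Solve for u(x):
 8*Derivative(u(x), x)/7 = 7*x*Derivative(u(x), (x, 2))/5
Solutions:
 u(x) = C1 + C2*x^(89/49)


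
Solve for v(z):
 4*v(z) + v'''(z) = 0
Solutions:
 v(z) = C3*exp(-2^(2/3)*z) + (C1*sin(2^(2/3)*sqrt(3)*z/2) + C2*cos(2^(2/3)*sqrt(3)*z/2))*exp(2^(2/3)*z/2)


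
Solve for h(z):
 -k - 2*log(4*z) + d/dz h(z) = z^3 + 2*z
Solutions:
 h(z) = C1 + k*z + z^4/4 + z^2 + 2*z*log(z) - 2*z + z*log(16)


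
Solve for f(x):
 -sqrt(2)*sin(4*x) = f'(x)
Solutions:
 f(x) = C1 + sqrt(2)*cos(4*x)/4


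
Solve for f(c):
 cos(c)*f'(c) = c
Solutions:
 f(c) = C1 + Integral(c/cos(c), c)


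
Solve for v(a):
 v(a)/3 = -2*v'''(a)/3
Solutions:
 v(a) = C3*exp(-2^(2/3)*a/2) + (C1*sin(2^(2/3)*sqrt(3)*a/4) + C2*cos(2^(2/3)*sqrt(3)*a/4))*exp(2^(2/3)*a/4)


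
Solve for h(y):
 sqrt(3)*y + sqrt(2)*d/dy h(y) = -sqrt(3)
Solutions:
 h(y) = C1 - sqrt(6)*y^2/4 - sqrt(6)*y/2


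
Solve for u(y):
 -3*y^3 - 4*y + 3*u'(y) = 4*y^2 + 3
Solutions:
 u(y) = C1 + y^4/4 + 4*y^3/9 + 2*y^2/3 + y


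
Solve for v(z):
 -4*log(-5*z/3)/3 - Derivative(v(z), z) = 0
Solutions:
 v(z) = C1 - 4*z*log(-z)/3 + 4*z*(-log(5) + 1 + log(3))/3


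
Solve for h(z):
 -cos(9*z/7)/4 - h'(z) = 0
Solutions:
 h(z) = C1 - 7*sin(9*z/7)/36


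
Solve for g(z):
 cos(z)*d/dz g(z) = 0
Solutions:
 g(z) = C1


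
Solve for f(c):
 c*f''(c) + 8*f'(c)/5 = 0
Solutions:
 f(c) = C1 + C2/c^(3/5)


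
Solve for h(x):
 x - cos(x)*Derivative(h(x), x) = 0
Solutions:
 h(x) = C1 + Integral(x/cos(x), x)


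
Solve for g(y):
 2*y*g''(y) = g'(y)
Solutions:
 g(y) = C1 + C2*y^(3/2)


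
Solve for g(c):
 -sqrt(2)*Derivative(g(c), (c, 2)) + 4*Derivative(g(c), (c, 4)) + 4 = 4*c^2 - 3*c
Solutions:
 g(c) = C1 + C2*c + C3*exp(-2^(1/4)*c/2) + C4*exp(2^(1/4)*c/2) - sqrt(2)*c^4/6 + sqrt(2)*c^3/4 + c^2*(-8 + sqrt(2))


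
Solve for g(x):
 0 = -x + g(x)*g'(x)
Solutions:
 g(x) = -sqrt(C1 + x^2)
 g(x) = sqrt(C1 + x^2)


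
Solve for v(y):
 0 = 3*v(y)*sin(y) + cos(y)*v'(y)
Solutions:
 v(y) = C1*cos(y)^3


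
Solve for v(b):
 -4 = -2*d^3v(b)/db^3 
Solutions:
 v(b) = C1 + C2*b + C3*b^2 + b^3/3


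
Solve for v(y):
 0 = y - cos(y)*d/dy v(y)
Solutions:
 v(y) = C1 + Integral(y/cos(y), y)


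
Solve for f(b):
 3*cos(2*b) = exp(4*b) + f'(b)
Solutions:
 f(b) = C1 - exp(4*b)/4 + 3*sin(2*b)/2


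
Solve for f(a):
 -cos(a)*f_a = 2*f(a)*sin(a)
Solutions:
 f(a) = C1*cos(a)^2


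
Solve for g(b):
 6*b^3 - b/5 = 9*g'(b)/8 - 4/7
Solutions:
 g(b) = C1 + 4*b^4/3 - 4*b^2/45 + 32*b/63


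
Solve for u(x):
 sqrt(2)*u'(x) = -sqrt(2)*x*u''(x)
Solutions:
 u(x) = C1 + C2*log(x)


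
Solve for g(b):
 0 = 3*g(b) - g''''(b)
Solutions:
 g(b) = C1*exp(-3^(1/4)*b) + C2*exp(3^(1/4)*b) + C3*sin(3^(1/4)*b) + C4*cos(3^(1/4)*b)


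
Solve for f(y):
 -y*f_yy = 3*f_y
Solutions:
 f(y) = C1 + C2/y^2


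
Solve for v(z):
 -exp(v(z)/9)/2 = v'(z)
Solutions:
 v(z) = 9*log(1/(C1 + z)) + 9*log(18)


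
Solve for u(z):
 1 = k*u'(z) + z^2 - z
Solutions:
 u(z) = C1 - z^3/(3*k) + z^2/(2*k) + z/k


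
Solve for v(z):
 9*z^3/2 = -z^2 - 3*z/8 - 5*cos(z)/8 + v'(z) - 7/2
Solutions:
 v(z) = C1 + 9*z^4/8 + z^3/3 + 3*z^2/16 + 7*z/2 + 5*sin(z)/8


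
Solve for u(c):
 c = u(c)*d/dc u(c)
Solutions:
 u(c) = -sqrt(C1 + c^2)
 u(c) = sqrt(C1 + c^2)


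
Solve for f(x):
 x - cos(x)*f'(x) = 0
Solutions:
 f(x) = C1 + Integral(x/cos(x), x)


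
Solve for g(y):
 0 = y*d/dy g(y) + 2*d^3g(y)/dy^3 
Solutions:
 g(y) = C1 + Integral(C2*airyai(-2^(2/3)*y/2) + C3*airybi(-2^(2/3)*y/2), y)


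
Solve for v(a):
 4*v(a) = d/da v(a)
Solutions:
 v(a) = C1*exp(4*a)


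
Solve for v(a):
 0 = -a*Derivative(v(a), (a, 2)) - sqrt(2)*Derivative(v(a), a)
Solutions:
 v(a) = C1 + C2*a^(1 - sqrt(2))


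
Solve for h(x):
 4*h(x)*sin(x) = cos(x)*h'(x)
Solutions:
 h(x) = C1/cos(x)^4


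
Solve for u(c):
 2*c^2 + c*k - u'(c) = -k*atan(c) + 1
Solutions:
 u(c) = C1 + 2*c^3/3 + c^2*k/2 - c + k*(c*atan(c) - log(c^2 + 1)/2)


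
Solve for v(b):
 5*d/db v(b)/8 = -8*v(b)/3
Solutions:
 v(b) = C1*exp(-64*b/15)


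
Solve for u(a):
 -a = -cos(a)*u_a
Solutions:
 u(a) = C1 + Integral(a/cos(a), a)


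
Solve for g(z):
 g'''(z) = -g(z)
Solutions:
 g(z) = C3*exp(-z) + (C1*sin(sqrt(3)*z/2) + C2*cos(sqrt(3)*z/2))*exp(z/2)


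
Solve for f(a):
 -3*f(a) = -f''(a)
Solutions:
 f(a) = C1*exp(-sqrt(3)*a) + C2*exp(sqrt(3)*a)


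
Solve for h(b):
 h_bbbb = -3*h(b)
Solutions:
 h(b) = (C1*sin(sqrt(2)*3^(1/4)*b/2) + C2*cos(sqrt(2)*3^(1/4)*b/2))*exp(-sqrt(2)*3^(1/4)*b/2) + (C3*sin(sqrt(2)*3^(1/4)*b/2) + C4*cos(sqrt(2)*3^(1/4)*b/2))*exp(sqrt(2)*3^(1/4)*b/2)


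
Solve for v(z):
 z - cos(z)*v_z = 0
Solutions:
 v(z) = C1 + Integral(z/cos(z), z)


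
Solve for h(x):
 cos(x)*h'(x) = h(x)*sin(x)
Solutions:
 h(x) = C1/cos(x)


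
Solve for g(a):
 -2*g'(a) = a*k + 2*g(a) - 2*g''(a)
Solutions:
 g(a) = C1*exp(a*(1 - sqrt(5))/2) + C2*exp(a*(1 + sqrt(5))/2) - a*k/2 + k/2


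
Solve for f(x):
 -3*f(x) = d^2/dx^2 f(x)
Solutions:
 f(x) = C1*sin(sqrt(3)*x) + C2*cos(sqrt(3)*x)


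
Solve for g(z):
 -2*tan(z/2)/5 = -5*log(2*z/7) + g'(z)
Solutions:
 g(z) = C1 + 5*z*log(z) - 5*z*log(7) - 5*z + 5*z*log(2) + 4*log(cos(z/2))/5


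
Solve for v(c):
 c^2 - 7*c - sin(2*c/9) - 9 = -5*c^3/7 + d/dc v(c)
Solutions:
 v(c) = C1 + 5*c^4/28 + c^3/3 - 7*c^2/2 - 9*c + 9*cos(2*c/9)/2


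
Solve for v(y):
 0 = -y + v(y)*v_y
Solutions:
 v(y) = -sqrt(C1 + y^2)
 v(y) = sqrt(C1 + y^2)


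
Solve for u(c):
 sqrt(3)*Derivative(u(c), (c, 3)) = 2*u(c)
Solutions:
 u(c) = C3*exp(2^(1/3)*3^(5/6)*c/3) + (C1*sin(6^(1/3)*c/2) + C2*cos(6^(1/3)*c/2))*exp(-2^(1/3)*3^(5/6)*c/6)


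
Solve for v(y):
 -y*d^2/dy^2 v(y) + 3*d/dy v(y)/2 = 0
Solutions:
 v(y) = C1 + C2*y^(5/2)


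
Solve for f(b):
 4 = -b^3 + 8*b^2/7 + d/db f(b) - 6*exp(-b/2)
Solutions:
 f(b) = C1 + b^4/4 - 8*b^3/21 + 4*b - 12*exp(-b/2)


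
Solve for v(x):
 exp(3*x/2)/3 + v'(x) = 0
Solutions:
 v(x) = C1 - 2*exp(3*x/2)/9


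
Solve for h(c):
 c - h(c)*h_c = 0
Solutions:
 h(c) = -sqrt(C1 + c^2)
 h(c) = sqrt(C1 + c^2)


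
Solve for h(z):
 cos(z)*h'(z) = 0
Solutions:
 h(z) = C1


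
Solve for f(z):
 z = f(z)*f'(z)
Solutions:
 f(z) = -sqrt(C1 + z^2)
 f(z) = sqrt(C1 + z^2)


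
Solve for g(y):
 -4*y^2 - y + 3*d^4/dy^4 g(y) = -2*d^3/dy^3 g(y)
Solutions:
 g(y) = C1 + C2*y + C3*y^2 + C4*exp(-2*y/3) + y^5/30 - 11*y^4/48 + 11*y^3/8


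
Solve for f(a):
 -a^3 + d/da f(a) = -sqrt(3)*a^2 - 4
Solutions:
 f(a) = C1 + a^4/4 - sqrt(3)*a^3/3 - 4*a


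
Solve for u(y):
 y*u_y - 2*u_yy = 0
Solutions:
 u(y) = C1 + C2*erfi(y/2)


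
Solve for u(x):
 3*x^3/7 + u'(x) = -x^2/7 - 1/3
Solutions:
 u(x) = C1 - 3*x^4/28 - x^3/21 - x/3


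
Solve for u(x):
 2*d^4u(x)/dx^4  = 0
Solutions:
 u(x) = C1 + C2*x + C3*x^2 + C4*x^3


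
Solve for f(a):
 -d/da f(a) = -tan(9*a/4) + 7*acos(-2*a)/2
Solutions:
 f(a) = C1 - 7*a*acos(-2*a)/2 - 7*sqrt(1 - 4*a^2)/4 - 4*log(cos(9*a/4))/9


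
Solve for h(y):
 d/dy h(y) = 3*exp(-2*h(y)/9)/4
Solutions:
 h(y) = 9*log(-sqrt(C1 + 3*y)) - 9*log(6) + 9*log(2)/2
 h(y) = 9*log(C1 + 3*y)/2 - 9*log(6) + 9*log(2)/2


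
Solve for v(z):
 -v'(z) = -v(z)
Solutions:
 v(z) = C1*exp(z)


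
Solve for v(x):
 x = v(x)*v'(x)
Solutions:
 v(x) = -sqrt(C1 + x^2)
 v(x) = sqrt(C1 + x^2)


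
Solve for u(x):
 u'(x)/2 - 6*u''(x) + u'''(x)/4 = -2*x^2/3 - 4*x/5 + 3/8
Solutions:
 u(x) = C1 + C2*exp(x*(12 - sqrt(142))) + C3*exp(x*(sqrt(142) + 12)) - 4*x^3/9 - 84*x^2/5 - 24067*x/60


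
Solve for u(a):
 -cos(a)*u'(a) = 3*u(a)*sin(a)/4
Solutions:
 u(a) = C1*cos(a)^(3/4)


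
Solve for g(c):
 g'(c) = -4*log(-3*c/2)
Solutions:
 g(c) = C1 - 4*c*log(-c) + 4*c*(-log(3) + log(2) + 1)


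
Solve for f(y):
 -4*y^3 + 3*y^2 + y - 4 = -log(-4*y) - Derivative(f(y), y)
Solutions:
 f(y) = C1 + y^4 - y^3 - y^2/2 - y*log(-y) + y*(5 - 2*log(2))


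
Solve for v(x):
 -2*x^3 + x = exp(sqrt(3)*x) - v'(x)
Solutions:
 v(x) = C1 + x^4/2 - x^2/2 + sqrt(3)*exp(sqrt(3)*x)/3


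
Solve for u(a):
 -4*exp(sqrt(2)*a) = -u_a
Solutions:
 u(a) = C1 + 2*sqrt(2)*exp(sqrt(2)*a)


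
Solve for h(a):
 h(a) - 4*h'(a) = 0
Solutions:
 h(a) = C1*exp(a/4)


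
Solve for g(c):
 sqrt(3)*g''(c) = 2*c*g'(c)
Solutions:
 g(c) = C1 + C2*erfi(3^(3/4)*c/3)


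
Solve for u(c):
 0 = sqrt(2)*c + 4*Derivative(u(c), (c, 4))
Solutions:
 u(c) = C1 + C2*c + C3*c^2 + C4*c^3 - sqrt(2)*c^5/480


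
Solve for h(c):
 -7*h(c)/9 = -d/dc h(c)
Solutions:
 h(c) = C1*exp(7*c/9)


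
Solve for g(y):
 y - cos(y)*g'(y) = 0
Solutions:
 g(y) = C1 + Integral(y/cos(y), y)


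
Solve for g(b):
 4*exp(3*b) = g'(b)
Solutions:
 g(b) = C1 + 4*exp(3*b)/3


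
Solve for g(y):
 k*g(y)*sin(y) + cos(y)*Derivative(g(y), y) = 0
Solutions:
 g(y) = C1*exp(k*log(cos(y)))


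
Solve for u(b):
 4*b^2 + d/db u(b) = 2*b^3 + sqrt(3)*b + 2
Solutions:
 u(b) = C1 + b^4/2 - 4*b^3/3 + sqrt(3)*b^2/2 + 2*b


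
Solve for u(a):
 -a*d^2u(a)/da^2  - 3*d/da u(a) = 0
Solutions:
 u(a) = C1 + C2/a^2


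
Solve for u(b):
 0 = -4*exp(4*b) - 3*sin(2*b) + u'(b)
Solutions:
 u(b) = C1 + exp(4*b) - 3*cos(2*b)/2


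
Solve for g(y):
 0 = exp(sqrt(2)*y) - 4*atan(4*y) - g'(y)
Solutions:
 g(y) = C1 - 4*y*atan(4*y) + sqrt(2)*exp(sqrt(2)*y)/2 + log(16*y^2 + 1)/2


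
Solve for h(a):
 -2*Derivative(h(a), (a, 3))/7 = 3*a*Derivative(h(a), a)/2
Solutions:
 h(a) = C1 + Integral(C2*airyai(-42^(1/3)*a/2) + C3*airybi(-42^(1/3)*a/2), a)


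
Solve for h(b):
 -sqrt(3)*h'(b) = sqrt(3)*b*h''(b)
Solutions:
 h(b) = C1 + C2*log(b)


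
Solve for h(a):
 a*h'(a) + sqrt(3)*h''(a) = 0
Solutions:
 h(a) = C1 + C2*erf(sqrt(2)*3^(3/4)*a/6)


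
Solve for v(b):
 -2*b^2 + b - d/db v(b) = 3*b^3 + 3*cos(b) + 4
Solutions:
 v(b) = C1 - 3*b^4/4 - 2*b^3/3 + b^2/2 - 4*b - 3*sin(b)


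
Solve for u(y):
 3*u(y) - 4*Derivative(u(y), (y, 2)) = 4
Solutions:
 u(y) = C1*exp(-sqrt(3)*y/2) + C2*exp(sqrt(3)*y/2) + 4/3


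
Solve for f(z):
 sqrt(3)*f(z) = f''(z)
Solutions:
 f(z) = C1*exp(-3^(1/4)*z) + C2*exp(3^(1/4)*z)


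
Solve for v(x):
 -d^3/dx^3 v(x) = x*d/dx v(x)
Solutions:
 v(x) = C1 + Integral(C2*airyai(-x) + C3*airybi(-x), x)


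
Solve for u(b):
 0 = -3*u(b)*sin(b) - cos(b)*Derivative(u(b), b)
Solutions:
 u(b) = C1*cos(b)^3


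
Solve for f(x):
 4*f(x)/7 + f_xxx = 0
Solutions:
 f(x) = C3*exp(-14^(2/3)*x/7) + (C1*sin(14^(2/3)*sqrt(3)*x/14) + C2*cos(14^(2/3)*sqrt(3)*x/14))*exp(14^(2/3)*x/14)


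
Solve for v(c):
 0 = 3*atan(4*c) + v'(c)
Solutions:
 v(c) = C1 - 3*c*atan(4*c) + 3*log(16*c^2 + 1)/8


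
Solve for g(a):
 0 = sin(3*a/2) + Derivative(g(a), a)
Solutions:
 g(a) = C1 + 2*cos(3*a/2)/3


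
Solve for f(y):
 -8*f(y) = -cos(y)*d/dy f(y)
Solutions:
 f(y) = C1*(sin(y)^4 + 4*sin(y)^3 + 6*sin(y)^2 + 4*sin(y) + 1)/(sin(y)^4 - 4*sin(y)^3 + 6*sin(y)^2 - 4*sin(y) + 1)


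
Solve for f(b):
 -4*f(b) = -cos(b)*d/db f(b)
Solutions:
 f(b) = C1*(sin(b)^2 + 2*sin(b) + 1)/(sin(b)^2 - 2*sin(b) + 1)


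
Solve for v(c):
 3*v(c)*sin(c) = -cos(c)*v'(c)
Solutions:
 v(c) = C1*cos(c)^3


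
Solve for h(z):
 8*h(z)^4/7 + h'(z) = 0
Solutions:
 h(z) = 7^(1/3)*(1/(C1 + 24*z))^(1/3)
 h(z) = 7^(1/3)*(-3^(2/3) - 3*3^(1/6)*I)*(1/(C1 + 8*z))^(1/3)/6
 h(z) = 7^(1/3)*(-3^(2/3) + 3*3^(1/6)*I)*(1/(C1 + 8*z))^(1/3)/6


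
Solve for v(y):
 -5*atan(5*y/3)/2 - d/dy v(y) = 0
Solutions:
 v(y) = C1 - 5*y*atan(5*y/3)/2 + 3*log(25*y^2 + 9)/4


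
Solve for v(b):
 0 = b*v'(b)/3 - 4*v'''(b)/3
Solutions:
 v(b) = C1 + Integral(C2*airyai(2^(1/3)*b/2) + C3*airybi(2^(1/3)*b/2), b)


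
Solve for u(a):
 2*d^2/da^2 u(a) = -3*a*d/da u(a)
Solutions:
 u(a) = C1 + C2*erf(sqrt(3)*a/2)


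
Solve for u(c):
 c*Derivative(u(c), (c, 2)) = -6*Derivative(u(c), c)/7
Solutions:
 u(c) = C1 + C2*c^(1/7)


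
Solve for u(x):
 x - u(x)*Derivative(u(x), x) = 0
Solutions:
 u(x) = -sqrt(C1 + x^2)
 u(x) = sqrt(C1 + x^2)


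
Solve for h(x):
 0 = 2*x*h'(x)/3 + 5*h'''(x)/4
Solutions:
 h(x) = C1 + Integral(C2*airyai(-2*15^(2/3)*x/15) + C3*airybi(-2*15^(2/3)*x/15), x)


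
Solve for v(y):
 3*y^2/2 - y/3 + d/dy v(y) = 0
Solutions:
 v(y) = C1 - y^3/2 + y^2/6


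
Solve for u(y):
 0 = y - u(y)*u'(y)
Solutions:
 u(y) = -sqrt(C1 + y^2)
 u(y) = sqrt(C1 + y^2)


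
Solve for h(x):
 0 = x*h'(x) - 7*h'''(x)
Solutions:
 h(x) = C1 + Integral(C2*airyai(7^(2/3)*x/7) + C3*airybi(7^(2/3)*x/7), x)


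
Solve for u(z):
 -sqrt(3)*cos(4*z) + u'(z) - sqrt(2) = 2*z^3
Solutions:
 u(z) = C1 + z^4/2 + sqrt(2)*z + sqrt(3)*sin(4*z)/4


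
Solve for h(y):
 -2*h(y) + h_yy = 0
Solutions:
 h(y) = C1*exp(-sqrt(2)*y) + C2*exp(sqrt(2)*y)


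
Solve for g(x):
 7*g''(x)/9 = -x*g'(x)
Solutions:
 g(x) = C1 + C2*erf(3*sqrt(14)*x/14)


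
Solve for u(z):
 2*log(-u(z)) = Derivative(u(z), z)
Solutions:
 -li(-u(z)) = C1 + 2*z


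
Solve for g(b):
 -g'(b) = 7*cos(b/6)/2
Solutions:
 g(b) = C1 - 21*sin(b/6)


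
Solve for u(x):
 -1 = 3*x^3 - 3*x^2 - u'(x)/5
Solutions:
 u(x) = C1 + 15*x^4/4 - 5*x^3 + 5*x


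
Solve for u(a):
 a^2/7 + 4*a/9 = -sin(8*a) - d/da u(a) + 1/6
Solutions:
 u(a) = C1 - a^3/21 - 2*a^2/9 + a/6 + cos(8*a)/8


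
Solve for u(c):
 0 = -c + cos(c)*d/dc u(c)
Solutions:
 u(c) = C1 + Integral(c/cos(c), c)


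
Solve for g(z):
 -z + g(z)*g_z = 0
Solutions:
 g(z) = -sqrt(C1 + z^2)
 g(z) = sqrt(C1 + z^2)


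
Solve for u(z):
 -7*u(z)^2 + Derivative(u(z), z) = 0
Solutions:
 u(z) = -1/(C1 + 7*z)


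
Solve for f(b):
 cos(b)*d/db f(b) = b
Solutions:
 f(b) = C1 + Integral(b/cos(b), b)


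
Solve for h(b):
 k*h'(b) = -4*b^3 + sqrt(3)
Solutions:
 h(b) = C1 - b^4/k + sqrt(3)*b/k


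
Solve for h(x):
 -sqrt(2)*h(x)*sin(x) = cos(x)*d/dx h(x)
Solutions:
 h(x) = C1*cos(x)^(sqrt(2))


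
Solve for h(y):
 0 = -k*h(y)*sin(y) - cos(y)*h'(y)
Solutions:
 h(y) = C1*exp(k*log(cos(y)))


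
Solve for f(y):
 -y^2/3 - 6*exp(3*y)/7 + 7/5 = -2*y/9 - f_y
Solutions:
 f(y) = C1 + y^3/9 - y^2/9 - 7*y/5 + 2*exp(3*y)/7


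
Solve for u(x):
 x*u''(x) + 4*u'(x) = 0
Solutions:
 u(x) = C1 + C2/x^3


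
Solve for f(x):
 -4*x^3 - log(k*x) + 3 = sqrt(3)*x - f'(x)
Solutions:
 f(x) = C1 + x^4 + sqrt(3)*x^2/2 + x*log(k*x) - 4*x


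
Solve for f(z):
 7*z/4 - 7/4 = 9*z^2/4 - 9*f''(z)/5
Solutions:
 f(z) = C1 + C2*z + 5*z^4/48 - 35*z^3/216 + 35*z^2/72


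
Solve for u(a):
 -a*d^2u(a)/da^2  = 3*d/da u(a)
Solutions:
 u(a) = C1 + C2/a^2


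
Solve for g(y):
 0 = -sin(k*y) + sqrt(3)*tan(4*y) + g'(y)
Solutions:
 g(y) = C1 + Piecewise((-cos(k*y)/k, Ne(k, 0)), (0, True)) + sqrt(3)*log(cos(4*y))/4


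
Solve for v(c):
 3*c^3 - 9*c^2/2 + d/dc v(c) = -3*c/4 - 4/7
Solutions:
 v(c) = C1 - 3*c^4/4 + 3*c^3/2 - 3*c^2/8 - 4*c/7


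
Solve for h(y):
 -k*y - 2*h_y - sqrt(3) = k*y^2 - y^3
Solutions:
 h(y) = C1 - k*y^3/6 - k*y^2/4 + y^4/8 - sqrt(3)*y/2


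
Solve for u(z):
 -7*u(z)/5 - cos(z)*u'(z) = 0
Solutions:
 u(z) = C1*(sin(z) - 1)^(7/10)/(sin(z) + 1)^(7/10)


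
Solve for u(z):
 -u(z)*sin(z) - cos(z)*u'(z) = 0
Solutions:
 u(z) = C1*cos(z)


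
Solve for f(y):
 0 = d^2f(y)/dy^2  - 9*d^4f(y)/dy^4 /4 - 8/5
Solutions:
 f(y) = C1 + C2*y + C3*exp(-2*y/3) + C4*exp(2*y/3) + 4*y^2/5


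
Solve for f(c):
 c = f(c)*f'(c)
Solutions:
 f(c) = -sqrt(C1 + c^2)
 f(c) = sqrt(C1 + c^2)


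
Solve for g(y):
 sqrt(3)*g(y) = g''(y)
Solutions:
 g(y) = C1*exp(-3^(1/4)*y) + C2*exp(3^(1/4)*y)


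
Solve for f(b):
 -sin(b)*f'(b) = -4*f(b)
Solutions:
 f(b) = C1*(cos(b)^2 - 2*cos(b) + 1)/(cos(b)^2 + 2*cos(b) + 1)
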